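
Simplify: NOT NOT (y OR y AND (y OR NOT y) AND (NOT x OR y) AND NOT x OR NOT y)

TRUE

NOT NOT (y OR y AND (y OR NOT y) AND (NOT x OR y) AND NOT x OR NOT y)
= NOT NOT (y OR y AND (y OR NOT y) AND NOT x OR NOT y)
= NOT NOT (y OR y AND NOT x OR NOT y)
= NOT NOT (y OR NOT y)
= y OR NOT y
= TRUE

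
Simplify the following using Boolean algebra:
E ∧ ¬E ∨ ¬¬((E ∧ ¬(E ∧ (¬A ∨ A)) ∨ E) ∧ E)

E

E ∧ ¬E ∨ ¬¬((E ∧ ¬(E ∧ (¬A ∨ A)) ∨ E) ∧ E)
= E ∧ ¬E ∨ (E ∧ ¬(E ∧ (¬A ∨ A)) ∨ E) ∧ E   [double negation]
= E ∧ ¬E ∨ (E ∧ ¬E ∨ E) ∧ E   [complement / identity]
= E ∧ ¬E ∨ E ∧ E   [complement / identity]
= E   [distribution]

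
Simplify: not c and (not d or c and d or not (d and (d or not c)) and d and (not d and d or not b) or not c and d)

not c and (not d or c and d or not (d and (d or not c)) and d and (not d and d or not b) or not c and d)
= not c and (not d or c and d or not d and d and (not d and d or not b) or not c and d)   — absorption
= not c and (not d or c and d or not d and d or not c and d)   — absorption
= not c and (not d or c and d or not c and d)   — complement / identity
= not c and (not d or d)   — distribution
= not c   — complement / identity

not c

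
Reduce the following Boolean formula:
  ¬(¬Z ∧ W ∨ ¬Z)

Z

¬(¬Z ∧ W ∨ ¬Z)
= ¬¬Z   — absorption
= Z   — double negation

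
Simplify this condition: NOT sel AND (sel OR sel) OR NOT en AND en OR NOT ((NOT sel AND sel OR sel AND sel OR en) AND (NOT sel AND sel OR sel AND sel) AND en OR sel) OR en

NOT sel OR en

NOT sel AND (sel OR sel) OR NOT en AND en OR NOT ((NOT sel AND sel OR sel AND sel OR en) AND (NOT sel AND sel OR sel AND sel) AND en OR sel) OR en
= NOT sel AND sel OR NOT en AND en OR NOT ((NOT sel AND sel OR sel AND sel OR en) AND (NOT sel AND sel OR sel AND sel) AND en OR sel) OR en   (idempotence)
= NOT sel AND sel OR NOT en AND en OR NOT ((NOT sel AND sel OR sel AND sel) AND en OR sel) OR en   (absorption)
= NOT sel AND sel OR NOT en AND en OR NOT (sel AND en OR sel) OR en   (distribution)
= NOT en AND en OR NOT (sel AND en OR sel) OR en   (complement / identity)
= NOT (sel AND en OR sel) OR en   (complement / identity)
= NOT sel OR en   (absorption)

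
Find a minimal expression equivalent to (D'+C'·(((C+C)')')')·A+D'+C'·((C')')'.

(D'+C'·(((C+C)')')')·A+D'+C'·((C')')'
= (D'+C'·((C')')')·A+D'+C'·((C')')'
= D'+C'·((C')')'
= D'+C'·C'
= D'+C'

D'+C'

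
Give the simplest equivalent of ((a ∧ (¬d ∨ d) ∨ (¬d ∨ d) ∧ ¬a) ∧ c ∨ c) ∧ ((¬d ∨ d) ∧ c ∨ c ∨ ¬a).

((a ∧ (¬d ∨ d) ∨ (¬d ∨ d) ∧ ¬a) ∧ c ∨ c) ∧ ((¬d ∨ d) ∧ c ∨ c ∨ ¬a)
= ((¬d ∨ d) ∧ c ∨ c) ∧ ((¬d ∨ d) ∧ c ∨ c ∨ ¬a)   (distribution)
= (¬d ∨ d) ∧ c ∨ c   (absorption)
= c ∨ c   (complement / identity)
= c   (idempotence)

c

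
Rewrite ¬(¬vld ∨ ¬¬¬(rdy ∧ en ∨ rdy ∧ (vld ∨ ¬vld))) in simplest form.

vld ∧ rdy

¬(¬vld ∨ ¬¬¬(rdy ∧ en ∨ rdy ∧ (vld ∨ ¬vld)))
= ¬(¬vld ∨ ¬¬¬(rdy ∧ en ∨ rdy))
= ¬(¬vld ∨ ¬¬¬rdy)
= ¬(¬vld ∨ ¬rdy)
= vld ∧ rdy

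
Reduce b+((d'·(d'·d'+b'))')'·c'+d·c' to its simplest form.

b+((d'·(d'·d'+b'))')'·c'+d·c'
= b+((d'·(d'+b'))')'·c'+d·c'   — idempotence
= b+d'·(d'+b')·c'+d·c'   — double negation
= b+d'·c'+d·c'   — absorption
= b+c'   — distribution

b+c'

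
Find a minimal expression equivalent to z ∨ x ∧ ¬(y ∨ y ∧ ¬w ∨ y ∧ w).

z ∨ x ∧ ¬(y ∨ y ∧ ¬w ∨ y ∧ w)
= z ∨ x ∧ ¬(y ∨ y)   (distribution)
= z ∨ x ∧ ¬y   (idempotence)

z ∨ x ∧ ¬y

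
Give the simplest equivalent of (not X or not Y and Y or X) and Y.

(not X or not Y and Y or X) and Y
= (not X or X) and Y   (complement / identity)
= Y   (complement / identity)

Y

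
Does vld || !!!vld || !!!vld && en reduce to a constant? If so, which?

yes, True

vld || !!!vld || !!!vld && en
= vld || !!!vld   [absorption]
= vld || !vld   [double negation]
= true   [complement]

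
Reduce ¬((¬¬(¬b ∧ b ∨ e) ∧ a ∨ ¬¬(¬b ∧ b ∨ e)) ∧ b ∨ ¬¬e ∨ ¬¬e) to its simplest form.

¬e

¬((¬¬(¬b ∧ b ∨ e) ∧ a ∨ ¬¬(¬b ∧ b ∨ e)) ∧ b ∨ ¬¬e ∨ ¬¬e)
= ¬(¬¬(¬b ∧ b ∨ e) ∧ b ∨ ¬¬e ∨ ¬¬e)   [absorption]
= ¬(¬¬e ∧ b ∨ ¬¬e ∨ ¬¬e)   [complement / identity]
= ¬(¬¬e ∨ ¬¬e)   [absorption]
= ¬¬¬e   [idempotence]
= ¬e   [double negation]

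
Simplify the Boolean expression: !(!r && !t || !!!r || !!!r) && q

r && q

!(!r && !t || !!!r || !!!r) && q
= !(!r && !t || !!!r) && q   [idempotence]
= !(!r && !t || !r) && q   [double negation]
= !!r && q   [absorption]
= r && q   [double negation]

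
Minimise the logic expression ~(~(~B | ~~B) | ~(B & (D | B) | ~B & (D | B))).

D | B

~(~(~B | ~~B) | ~(B & (D | B) | ~B & (D | B)))
= ~(~(~B | ~~B) | ~(D | B))   — distribution
= ~(B & ~B | ~(D | B))   — De Morgan
= ~~(D | B)   — complement / identity
= D | B   — double negation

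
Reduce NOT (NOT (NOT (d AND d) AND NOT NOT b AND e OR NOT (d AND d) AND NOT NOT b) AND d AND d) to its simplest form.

NOT d

NOT (NOT (NOT (d AND d) AND NOT NOT b AND e OR NOT (d AND d) AND NOT NOT b) AND d AND d)
= NOT (NOT (NOT (d AND d) AND NOT NOT b) AND d AND d)
= NOT ((d AND d OR NOT b) AND d AND d)
= NOT (d AND d)
= NOT d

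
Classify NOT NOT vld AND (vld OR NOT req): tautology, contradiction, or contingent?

NOT NOT vld AND (vld OR NOT req)
= vld AND (vld OR NOT req)   — double negation
= vld   — absorption
This depends on vld, so it is not a constant.

contingent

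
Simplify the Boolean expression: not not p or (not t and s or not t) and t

p

not not p or (not t and s or not t) and t
= not not p or not t and t   (absorption)
= p or not t and t   (double negation)
= p   (complement / identity)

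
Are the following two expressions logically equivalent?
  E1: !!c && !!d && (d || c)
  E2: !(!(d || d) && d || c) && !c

E1: !!c && !!d && (d || c)
    = !!c && d && (d || c)   (double negation)
    = !!c && d   (absorption)
    = c && d   (double negation)
E2: !(!(d || d) && d || c) && !c
    = !(!d && d || c) && !c   (idempotence)
    = !c && !c   (complement / identity)
    = !c   (idempotence)
These differ: at c=0, d=1, E1 = 0 but E2 = 1.

No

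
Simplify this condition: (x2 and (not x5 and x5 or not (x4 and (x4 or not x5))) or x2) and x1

(x2 and (not x5 and x5 or not (x4 and (x4 or not x5))) or x2) and x1
= (x2 and not (x4 and (x4 or not x5)) or x2) and x1
= (x2 and not x4 or x2) and x1
= x2 and x1

x2 and x1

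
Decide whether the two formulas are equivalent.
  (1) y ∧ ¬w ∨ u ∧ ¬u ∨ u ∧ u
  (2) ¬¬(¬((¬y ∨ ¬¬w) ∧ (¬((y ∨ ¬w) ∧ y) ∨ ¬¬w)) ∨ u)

Yes

E1: y ∧ ¬w ∨ u ∧ ¬u ∨ u ∧ u
    = y ∧ ¬w ∨ u   — distribution
E2: ¬¬(¬((¬y ∨ ¬¬w) ∧ (¬((y ∨ ¬w) ∧ y) ∨ ¬¬w)) ∨ u)
    = ¬¬(¬((¬y ∨ ¬¬w) ∧ (¬y ∨ ¬¬w)) ∨ u)   — absorption
    = ¬¬(¬(¬y ∨ ¬¬w) ∨ u)   — idempotence
    = ¬(¬y ∨ ¬¬w) ∨ u   — double negation
    = y ∧ ¬w ∨ u   — De Morgan
Both reduce to y ∧ ¬w ∨ u, so they are equivalent.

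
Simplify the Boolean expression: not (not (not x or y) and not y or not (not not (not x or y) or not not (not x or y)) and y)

not x or y

not (not (not x or y) and not y or not (not not (not x or y) or not not (not x or y)) and y)
= not (not (not x or y) and not y or not not not (not x or y) and y)   — idempotence
= not (not (not x or y) and not y or not (not x or y) and y)   — double negation
= not not (not x or y)   — distribution
= not x or y   — double negation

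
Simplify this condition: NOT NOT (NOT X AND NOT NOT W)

NOT NOT (NOT X AND NOT NOT W)
= NOT NOT (NOT X AND W)   (double negation)
= NOT X AND W   (double negation)

NOT X AND W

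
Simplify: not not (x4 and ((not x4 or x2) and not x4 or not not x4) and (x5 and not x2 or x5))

not not (x4 and ((not x4 or x2) and not x4 or not not x4) and (x5 and not x2 or x5))
= not not (x4 and (not x4 or not not x4) and (x5 and not x2 or x5))   (absorption)
= not not (x4 and (not x4 or not not x4) and x5)   (absorption)
= not not (x4 and (not x4 or x4) and x5)   (double negation)
= not not (x4 and x5)   (complement / identity)
= x4 and x5   (double negation)

x4 and x5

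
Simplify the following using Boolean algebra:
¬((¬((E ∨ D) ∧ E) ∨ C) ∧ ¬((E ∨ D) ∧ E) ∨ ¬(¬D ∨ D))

E

¬((¬((E ∨ D) ∧ E) ∨ C) ∧ ¬((E ∨ D) ∧ E) ∨ ¬(¬D ∨ D))
= ¬(¬((E ∨ D) ∧ E) ∨ ¬(¬D ∨ D))   (absorption)
= ¬(¬E ∨ ¬(¬D ∨ D))   (absorption)
= E ∧ (¬D ∨ D)   (De Morgan)
= E   (complement / identity)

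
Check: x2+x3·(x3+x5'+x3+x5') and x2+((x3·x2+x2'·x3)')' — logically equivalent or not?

Yes

E1: x2+x3·(x3+x5'+x3+x5')
    = x2+x3·(x3+x5')   (idempotence)
    = x2+x3   (absorption)
E2: x2+((x3·x2+x2'·x3)')'
    = x2+(x3')'   (distribution)
    = x2+x3   (double negation)
Both reduce to x2+x3, so they are equivalent.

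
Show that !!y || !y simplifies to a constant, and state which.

!!y || !y
= y || !y
= true

true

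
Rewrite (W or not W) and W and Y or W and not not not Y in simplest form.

W

(W or not W) and W and Y or W and not not not Y
= W and Y or W and not not not Y   [complement / identity]
= W and Y or W and not Y   [double negation]
= W   [distribution]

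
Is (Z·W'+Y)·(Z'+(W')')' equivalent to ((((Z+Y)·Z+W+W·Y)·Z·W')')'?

Yes

E1: (Z·W'+Y)·(Z'+(W')')'
    = (Z·W'+Y)·Z·W'   (De Morgan)
    = Z·W'   (absorption)
E2: ((((Z+Y)·Z+W+W·Y)·Z·W')')'
    = (((Z+W+W·Y)·Z·W')')'   (absorption)
    = (((Z+W)·Z·W')')'   (absorption)
    = ((Z·W')')'   (absorption)
    = Z·W'   (double negation)
Both reduce to Z·W', so they are equivalent.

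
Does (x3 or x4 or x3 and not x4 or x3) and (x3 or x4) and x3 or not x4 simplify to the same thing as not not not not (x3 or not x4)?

Yes

E1: (x3 or x4 or x3 and not x4 or x3) and (x3 or x4) and x3 or not x4
    = (x3 or x4 or x3) and (x3 or x4) and x3 or not x4   — absorption
    = (x3 or x4) and x3 or not x4   — absorption
    = x3 or not x4   — absorption
E2: not not not not (x3 or not x4)
    = not not (x3 or not x4)   — double negation
    = x3 or not x4   — double negation
Both reduce to x3 or not x4, so they are equivalent.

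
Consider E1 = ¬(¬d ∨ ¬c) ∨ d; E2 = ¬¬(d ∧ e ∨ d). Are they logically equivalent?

E1: ¬(¬d ∨ ¬c) ∨ d
    = d ∧ c ∨ d   [De Morgan]
    = d   [absorption]
E2: ¬¬(d ∧ e ∨ d)
    = d ∧ e ∨ d   [double negation]
    = d   [absorption]
Both reduce to d, so they are equivalent.

Yes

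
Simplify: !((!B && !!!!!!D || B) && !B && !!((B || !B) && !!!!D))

B || !D

!((!B && !!!!!!D || B) && !B && !!((B || !B) && !!!!D))
= !((!B && !!!!!!D || B) && !B && !!!!!!D)
= !(!B && !!!!!!D)
= B || !!!!!D
= B || !!!D
= B || !D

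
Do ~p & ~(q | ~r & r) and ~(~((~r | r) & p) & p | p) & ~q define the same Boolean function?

E1: ~p & ~(q | ~r & r)
    = ~p & ~q   — complement / identity
E2: ~(~((~r | r) & p) & p | p) & ~q
    = ~(~p & p | p) & ~q   — complement / identity
    = ~p & ~q   — complement / identity
Both reduce to ~p & ~q, so they are equivalent.

Yes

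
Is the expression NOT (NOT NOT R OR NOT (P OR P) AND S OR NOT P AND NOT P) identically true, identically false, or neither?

NOT (NOT NOT R OR NOT (P OR P) AND S OR NOT P AND NOT P)
= NOT (NOT NOT R OR NOT (P OR P) AND S OR NOT P)   [idempotence]
= NOT (NOT NOT R OR NOT P AND S OR NOT P)   [idempotence]
= NOT (NOT NOT R OR NOT P)   [absorption]
= NOT R AND P   [De Morgan]
This depends on P, R, so it is not a constant.

neither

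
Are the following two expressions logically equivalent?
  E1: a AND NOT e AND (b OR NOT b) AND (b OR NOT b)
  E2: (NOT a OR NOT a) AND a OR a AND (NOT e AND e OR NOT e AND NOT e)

Yes

E1: a AND NOT e AND (b OR NOT b) AND (b OR NOT b)
    = a AND NOT e AND (b OR NOT b)
    = a AND NOT e
E2: (NOT a OR NOT a) AND a OR a AND (NOT e AND e OR NOT e AND NOT e)
    = (NOT a OR NOT a) AND a OR a AND NOT e
    = NOT a AND a OR a AND NOT e
    = a AND NOT e
Both reduce to a AND NOT e, so they are equivalent.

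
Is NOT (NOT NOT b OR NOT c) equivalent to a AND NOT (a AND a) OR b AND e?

No

E1: NOT (NOT NOT b OR NOT c)
    = NOT b AND c   (De Morgan)
E2: a AND NOT (a AND a) OR b AND e
    = a AND NOT a OR b AND e   (idempotence)
    = b AND e   (complement / identity)
These differ: at a=0, b=1, c=1, e=1, E1 = 0 but E2 = 1.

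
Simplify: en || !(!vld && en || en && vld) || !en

en || !(!vld && en || en && vld) || !en
= en || !en || !en   [distribution]
= en || !en   [idempotence]
= true   [complement]

true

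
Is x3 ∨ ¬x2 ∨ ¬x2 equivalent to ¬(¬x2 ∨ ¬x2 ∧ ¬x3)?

E1: x3 ∨ ¬x2 ∨ ¬x2
    = x3 ∨ ¬x2
E2: ¬(¬x2 ∨ ¬x2 ∧ ¬x3)
    = ¬¬x2
    = x2
These differ: at x2=0, x3=0, E1 = 1 but E2 = 0.

No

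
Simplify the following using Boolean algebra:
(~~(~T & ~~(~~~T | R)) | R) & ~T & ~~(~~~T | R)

~T

(~~(~T & ~~(~~~T | R)) | R) & ~T & ~~(~~~T | R)
= (~T & ~~(~~~T | R) | R) & ~T & ~~(~~~T | R)   — double negation
= ~T & ~~(~~~T | R)   — absorption
= ~T & (~~~T | R)   — double negation
= ~T & (~T | R)   — double negation
= ~T   — absorption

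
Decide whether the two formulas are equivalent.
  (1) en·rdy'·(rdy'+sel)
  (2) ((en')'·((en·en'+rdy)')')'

No

E1: en·rdy'·(rdy'+sel)
    = en·rdy'
E2: ((en')'·((en·en'+rdy)')')'
    = ((en')'·(rdy')')'
    = en'+rdy'
These differ: at en=0, rdy=0, sel=0, E1 = 0 but E2 = 1.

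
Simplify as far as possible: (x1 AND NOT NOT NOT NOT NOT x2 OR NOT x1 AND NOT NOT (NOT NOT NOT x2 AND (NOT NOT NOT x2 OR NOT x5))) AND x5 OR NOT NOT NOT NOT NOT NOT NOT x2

(x1 AND NOT NOT NOT NOT NOT x2 OR NOT x1 AND NOT NOT (NOT NOT NOT x2 AND (NOT NOT NOT x2 OR NOT x5))) AND x5 OR NOT NOT NOT NOT NOT NOT NOT x2
= (x1 AND NOT NOT NOT NOT NOT x2 OR NOT x1 AND NOT NOT NOT NOT NOT x2) AND x5 OR NOT NOT NOT NOT NOT NOT NOT x2   (absorption)
= NOT NOT NOT NOT NOT x2 AND x5 OR NOT NOT NOT NOT NOT NOT NOT x2   (distribution)
= NOT NOT NOT NOT NOT x2 AND x5 OR NOT NOT NOT NOT NOT x2   (double negation)
= NOT NOT NOT NOT NOT x2   (absorption)
= NOT NOT NOT x2   (double negation)
= NOT x2   (double negation)

NOT x2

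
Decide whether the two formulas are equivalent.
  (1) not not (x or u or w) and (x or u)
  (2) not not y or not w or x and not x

E1: not not (x or u or w) and (x or u)
    = (x or u or w) and (x or u)   [double negation]
    = x or u   [absorption]
E2: not not y or not w or x and not x
    = y or not w or x and not x   [double negation]
    = y or not w   [complement / identity]
These differ: at u=0, w=0, x=0, y=0, E1 = 0 but E2 = 1.

No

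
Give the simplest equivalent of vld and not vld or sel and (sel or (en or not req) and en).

vld and not vld or sel and (sel or (en or not req) and en)
= vld and not vld or sel and (sel or en)   (absorption)
= vld and not vld or sel   (absorption)
= sel   (complement / identity)

sel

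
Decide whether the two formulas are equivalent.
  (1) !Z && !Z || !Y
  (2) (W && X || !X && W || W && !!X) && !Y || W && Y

E1: !Z && !Z || !Y
    = !Z || !Y   (idempotence)
E2: (W && X || !X && W || W && !!X) && !Y || W && Y
    = (W || W && !!X) && !Y || W && Y   (distribution)
    = (W || W && X) && !Y || W && Y   (double negation)
    = W && !Y || W && Y   (absorption)
    = W   (distribution)
These differ: at W=0, X=0, Y=0, Z=0, E1 = 1 but E2 = 0.

No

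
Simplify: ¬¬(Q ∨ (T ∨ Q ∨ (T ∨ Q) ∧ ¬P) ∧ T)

¬¬(Q ∨ (T ∨ Q ∨ (T ∨ Q) ∧ ¬P) ∧ T)
= ¬¬(Q ∨ (T ∨ Q) ∧ T)   [absorption]
= ¬¬(Q ∨ T)   [absorption]
= Q ∨ T   [double negation]

Q ∨ T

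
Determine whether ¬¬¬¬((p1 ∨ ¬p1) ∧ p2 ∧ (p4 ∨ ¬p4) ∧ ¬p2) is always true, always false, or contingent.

¬¬¬¬((p1 ∨ ¬p1) ∧ p2 ∧ (p4 ∨ ¬p4) ∧ ¬p2)
= ¬¬¬¬((p1 ∨ ¬p1) ∧ p2 ∧ ¬p2)
= ¬¬((p1 ∨ ¬p1) ∧ p2 ∧ ¬p2)
= (p1 ∨ ¬p1) ∧ p2 ∧ ¬p2
= p2 ∧ ¬p2
= False

always false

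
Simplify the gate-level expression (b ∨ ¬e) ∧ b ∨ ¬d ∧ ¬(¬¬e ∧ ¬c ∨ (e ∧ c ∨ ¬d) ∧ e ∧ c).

(b ∨ ¬e) ∧ b ∨ ¬d ∧ ¬(¬¬e ∧ ¬c ∨ (e ∧ c ∨ ¬d) ∧ e ∧ c)
= (b ∨ ¬e) ∧ b ∨ ¬d ∧ ¬(¬¬e ∧ ¬c ∨ e ∧ c)   (absorption)
= (b ∨ ¬e) ∧ b ∨ ¬d ∧ ¬(e ∧ ¬c ∨ e ∧ c)   (double negation)
= b ∨ ¬d ∧ ¬(e ∧ ¬c ∨ e ∧ c)   (absorption)
= b ∨ ¬d ∧ ¬e   (distribution)

b ∨ ¬d ∧ ¬e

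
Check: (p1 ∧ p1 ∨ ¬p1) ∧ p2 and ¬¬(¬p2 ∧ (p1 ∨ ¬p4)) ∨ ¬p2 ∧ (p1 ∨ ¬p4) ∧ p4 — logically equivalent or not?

E1: (p1 ∧ p1 ∨ ¬p1) ∧ p2
    = (p1 ∨ ¬p1) ∧ p2   — idempotence
    = p2   — complement / identity
E2: ¬¬(¬p2 ∧ (p1 ∨ ¬p4)) ∨ ¬p2 ∧ (p1 ∨ ¬p4) ∧ p4
    = ¬p2 ∧ (p1 ∨ ¬p4) ∨ ¬p2 ∧ (p1 ∨ ¬p4) ∧ p4   — double negation
    = ¬p2 ∧ (p1 ∨ ¬p4)   — absorption
These differ: at p1=1, p2=0, p4=0, E1 = 0 but E2 = 1.

No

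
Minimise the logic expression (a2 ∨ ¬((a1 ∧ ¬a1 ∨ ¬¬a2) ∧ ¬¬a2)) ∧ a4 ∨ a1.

a4 ∨ a1

(a2 ∨ ¬((a1 ∧ ¬a1 ∨ ¬¬a2) ∧ ¬¬a2)) ∧ a4 ∨ a1
= (a2 ∨ ¬(¬¬a2 ∧ ¬¬a2)) ∧ a4 ∨ a1
= (a2 ∨ ¬a2 ∨ ¬a2) ∧ a4 ∨ a1
= (a2 ∨ ¬a2) ∧ a4 ∨ a1
= a4 ∨ a1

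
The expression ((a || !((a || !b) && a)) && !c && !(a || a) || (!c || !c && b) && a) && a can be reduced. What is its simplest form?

!c && a

((a || !((a || !b) && a)) && !c && !(a || a) || (!c || !c && b) && a) && a
= ((a || !a) && !c && !(a || a) || (!c || !c && b) && a) && a
= (!c && !(a || a) || (!c || !c && b) && a) && a
= (!c && !a || (!c || !c && b) && a) && a
= (!c && !a || !c && a) && a
= !c && a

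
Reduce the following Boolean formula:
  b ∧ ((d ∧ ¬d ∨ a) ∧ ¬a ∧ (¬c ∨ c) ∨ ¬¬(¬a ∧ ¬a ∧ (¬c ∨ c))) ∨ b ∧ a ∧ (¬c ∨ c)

b ∧ ((d ∧ ¬d ∨ a) ∧ ¬a ∧ (¬c ∨ c) ∨ ¬¬(¬a ∧ ¬a ∧ (¬c ∨ c))) ∨ b ∧ a ∧ (¬c ∨ c)
= b ∧ (a ∧ ¬a ∧ (¬c ∨ c) ∨ ¬¬(¬a ∧ ¬a ∧ (¬c ∨ c))) ∨ b ∧ a ∧ (¬c ∨ c)   — complement / identity
= b ∧ (a ∧ ¬a ∧ (¬c ∨ c) ∨ ¬a ∧ ¬a ∧ (¬c ∨ c)) ∨ b ∧ a ∧ (¬c ∨ c)   — double negation
= b ∧ ¬a ∧ (¬c ∨ c) ∨ b ∧ a ∧ (¬c ∨ c)   — distribution
= b ∧ (¬a ∧ (¬c ∨ c) ∨ a ∧ (¬c ∨ c))   — distribution
= b ∧ (¬c ∨ c)   — distribution
= b   — complement / identity

b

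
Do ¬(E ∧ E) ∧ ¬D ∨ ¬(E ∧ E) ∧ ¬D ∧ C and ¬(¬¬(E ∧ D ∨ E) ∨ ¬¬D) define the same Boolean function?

Yes

E1: ¬(E ∧ E) ∧ ¬D ∨ ¬(E ∧ E) ∧ ¬D ∧ C
    = ¬(E ∧ E) ∧ ¬D   (absorption)
    = ¬E ∧ ¬D   (idempotence)
E2: ¬(¬¬(E ∧ D ∨ E) ∨ ¬¬D)
    = ¬(¬¬E ∨ ¬¬D)   (absorption)
    = ¬E ∧ ¬D   (De Morgan)
Both reduce to ¬E ∧ ¬D, so they are equivalent.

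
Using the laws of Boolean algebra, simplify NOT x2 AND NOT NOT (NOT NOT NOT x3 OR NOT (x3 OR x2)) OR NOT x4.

NOT x2 AND NOT NOT (NOT NOT NOT x3 OR NOT (x3 OR x2)) OR NOT x4
= NOT x2 AND NOT (NOT NOT x3 AND (x3 OR x2)) OR NOT x4   [De Morgan]
= NOT x2 AND NOT (x3 AND (x3 OR x2)) OR NOT x4   [double negation]
= NOT x2 AND NOT x3 OR NOT x4   [absorption]

NOT x2 AND NOT x3 OR NOT x4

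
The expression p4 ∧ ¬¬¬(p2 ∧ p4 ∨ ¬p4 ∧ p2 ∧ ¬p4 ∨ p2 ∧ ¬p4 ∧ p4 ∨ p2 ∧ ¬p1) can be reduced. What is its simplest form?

p4 ∧ ¬¬¬(p2 ∧ p4 ∨ ¬p4 ∧ p2 ∧ ¬p4 ∨ p2 ∧ ¬p4 ∧ p4 ∨ p2 ∧ ¬p1)
= p4 ∧ ¬¬¬(p2 ∧ p4 ∨ p2 ∧ ¬p4 ∨ p2 ∧ ¬p1)   (distribution)
= p4 ∧ ¬¬¬(p2 ∨ p2 ∧ ¬p1)   (distribution)
= p4 ∧ ¬¬¬p2   (absorption)
= p4 ∧ ¬p2   (double negation)

p4 ∧ ¬p2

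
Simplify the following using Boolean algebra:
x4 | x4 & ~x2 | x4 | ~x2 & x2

x4 | x4 & ~x2 | x4 | ~x2 & x2
= x4 | x4 | ~x2 & x2
= x4 | x4
= x4

x4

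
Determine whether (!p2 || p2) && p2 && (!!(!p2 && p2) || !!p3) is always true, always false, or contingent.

contingent

(!p2 || p2) && p2 && (!!(!p2 && p2) || !!p3)
= (!p2 || p2) && p2 && (!p2 && p2 || !!p3)
= (!p2 || p2) && p2 && !!p3
= (!p2 || p2) && p2 && p3
= p2 && p3
This depends on p2, p3, so it is not a constant.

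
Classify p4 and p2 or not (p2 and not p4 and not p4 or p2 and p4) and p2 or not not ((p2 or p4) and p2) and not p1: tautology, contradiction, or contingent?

contingent

p4 and p2 or not (p2 and not p4 and not p4 or p2 and p4) and p2 or not not ((p2 or p4) and p2) and not p1
= p4 and p2 or not (p2 and not p4 or p2 and p4) and p2 or not not ((p2 or p4) and p2) and not p1   — idempotence
= p4 and p2 or not (p2 and not p4 or p2 and p4) and p2 or (p2 or p4) and p2 and not p1   — double negation
= p4 and p2 or not p2 and p2 or (p2 or p4) and p2 and not p1   — distribution
= p4 and p2 or (p2 or p4) and p2 and not p1   — complement / identity
= p4 and p2 or p2 and not p1   — absorption
= p2 and (p4 or not p1)   — distribution
This depends on p1, p2, p4, so it is not a constant.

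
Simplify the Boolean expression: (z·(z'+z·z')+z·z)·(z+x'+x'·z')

(z·(z'+z·z')+z·z)·(z+x'+x'·z')
= (z·(z'+z·z')+z·z)·(z+x')   (absorption)
= (z·z'+z·z)·(z+x')   (complement / identity)
= z·(z+x')   (distribution)
= z   (absorption)

z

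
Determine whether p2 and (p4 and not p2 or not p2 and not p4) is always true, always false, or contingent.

always false

p2 and (p4 and not p2 or not p2 and not p4)
= p2 and not p2   — distribution
= False   — complement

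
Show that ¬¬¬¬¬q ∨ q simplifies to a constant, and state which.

True

¬¬¬¬¬q ∨ q
= ¬¬¬q ∨ q
= ¬q ∨ q
= True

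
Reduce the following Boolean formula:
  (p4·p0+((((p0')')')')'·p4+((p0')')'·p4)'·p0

p4'·p0

(p4·p0+((((p0')')')')'·p4+((p0')')'·p4)'·p0
= (p4·p0+((p0')')'·p4+((p0')')'·p4)'·p0   (double negation)
= (p4·p0+((p0')')'·p4)'·p0   (idempotence)
= (p4·p0+p0'·p4)'·p0   (double negation)
= p4'·p0   (distribution)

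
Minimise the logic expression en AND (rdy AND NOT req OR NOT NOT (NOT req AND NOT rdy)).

en AND (rdy AND NOT req OR NOT NOT (NOT req AND NOT rdy))
= en AND (rdy AND NOT req OR NOT req AND NOT rdy)
= en AND NOT req

en AND NOT req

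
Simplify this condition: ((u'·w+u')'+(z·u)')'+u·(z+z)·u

((u'·w+u')'+(z·u)')'+u·(z+z)·u
= ((u'·w+u')'+(z·u)')'+u·z·u   — idempotence
= (u'·w+u')·z·u+u·z·u   — De Morgan
= u'·z·u+u·z·u   — absorption
= z·u   — distribution

z·u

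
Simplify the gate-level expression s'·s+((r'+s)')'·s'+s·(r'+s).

r'+s

s'·s+((r'+s)')'·s'+s·(r'+s)
= ((r'+s)')'·s'+s·(r'+s)   [complement / identity]
= (r'+s)·s'+s·(r'+s)   [double negation]
= r'+s   [distribution]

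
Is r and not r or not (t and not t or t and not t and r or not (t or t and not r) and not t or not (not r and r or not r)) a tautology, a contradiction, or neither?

neither

r and not r or not (t and not t or t and not t and r or not (t or t and not r) and not t or not (not r and r or not r))
= not (t and not t or t and not t and r or not (t or t and not r) and not t or not (not r and r or not r))   [complement / identity]
= not (t and not t or not (t or t and not r) and not t or not (not r and r or not r))   [absorption]
= not (t and not t or not t and not t or not (not r and r or not r))   [absorption]
= not (not t or not (not r and r or not r))   [distribution]
= t and (not r and r or not r)   [De Morgan]
= t and not r   [complement / identity]
This depends on r, t, so it is not a constant.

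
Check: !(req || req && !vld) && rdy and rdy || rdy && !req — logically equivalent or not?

E1: !(req || req && !vld) && rdy
    = !req && rdy   [absorption]
E2: rdy || rdy && !req
    = rdy   [absorption]
These differ: at rdy=1, req=1, vld=0, E1 = 0 but E2 = 1.

No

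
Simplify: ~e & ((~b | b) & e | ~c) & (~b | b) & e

0

~e & ((~b | b) & e | ~c) & (~b | b) & e
= ~e & (~b | b) & e   [absorption]
= ~e & e   [complement / identity]
= 0   [complement]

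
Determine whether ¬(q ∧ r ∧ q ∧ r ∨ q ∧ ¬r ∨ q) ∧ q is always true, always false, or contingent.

¬(q ∧ r ∧ q ∧ r ∨ q ∧ ¬r ∨ q) ∧ q
= ¬(q ∧ r ∧ q ∧ r ∨ q) ∧ q
= ¬(q ∧ r ∨ q) ∧ q
= ¬q ∧ q
= False

always false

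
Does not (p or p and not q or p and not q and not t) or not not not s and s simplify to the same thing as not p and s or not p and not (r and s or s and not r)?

Yes

E1: not (p or p and not q or p and not q and not t) or not not not s and s
    = not (p or p and not q) or not not not s and s
    = not (p or p and not q) or not s and s
    = not p or not s and s
    = not p
E2: not p and s or not p and not (r and s or s and not r)
    = not p and s or not p and not s
    = not p
Both reduce to not p, so they are equivalent.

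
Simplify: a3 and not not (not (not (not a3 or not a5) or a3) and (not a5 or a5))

False

a3 and not not (not (not (not a3 or not a5) or a3) and (not a5 or a5))
= a3 and not (not (not a3 or not a5) or a3) and (not a5 or a5)
= a3 and not (a3 and a5 or a3) and (not a5 or a5)
= a3 and not (a3 and a5 or a3)
= a3 and not a3
= False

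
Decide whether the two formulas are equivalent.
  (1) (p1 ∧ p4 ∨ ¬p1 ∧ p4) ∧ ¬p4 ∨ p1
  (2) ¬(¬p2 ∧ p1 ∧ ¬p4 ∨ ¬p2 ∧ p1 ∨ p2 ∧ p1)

E1: (p1 ∧ p4 ∨ ¬p1 ∧ p4) ∧ ¬p4 ∨ p1
    = p4 ∧ ¬p4 ∨ p1   (distribution)
    = p1   (complement / identity)
E2: ¬(¬p2 ∧ p1 ∧ ¬p4 ∨ ¬p2 ∧ p1 ∨ p2 ∧ p1)
    = ¬(¬p2 ∧ p1 ∨ p2 ∧ p1)   (absorption)
    = ¬p1   (distribution)
These differ: at p1=1, p2=0, p4=0, E1 = 1 but E2 = 0.

No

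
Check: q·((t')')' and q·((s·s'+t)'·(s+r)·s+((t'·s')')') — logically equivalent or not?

Yes

E1: q·((t')')'
    = q·t'   — double negation
E2: q·((s·s'+t)'·(s+r)·s+((t'·s')')')
    = q·(t'·(s+r)·s+((t'·s')')')   — complement / identity
    = q·(t'·(s+r)·s+t'·s')   — double negation
    = q·(t'·s+t'·s')   — absorption
    = q·t'   — distribution
Both reduce to q·t', so they are equivalent.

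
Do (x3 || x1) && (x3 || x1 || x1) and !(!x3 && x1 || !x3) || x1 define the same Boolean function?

E1: (x3 || x1) && (x3 || x1 || x1)
    = x3 || x1   — absorption
E2: !(!x3 && x1 || !x3) || x1
    = !!x3 || x1   — absorption
    = x3 || x1   — double negation
Both reduce to x3 || x1, so they are equivalent.

Yes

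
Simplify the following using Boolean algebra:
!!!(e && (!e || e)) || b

!!!(e && (!e || e)) || b
= !(e && (!e || e)) || b   [double negation]
= !e || b   [complement / identity]

!e || b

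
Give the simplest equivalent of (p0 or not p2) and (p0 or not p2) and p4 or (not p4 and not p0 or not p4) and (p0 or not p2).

(p0 or not p2) and (p0 or not p2) and p4 or (not p4 and not p0 or not p4) and (p0 or not p2)
= (p0 or not p2) and (p0 or not p2) and p4 or not p4 and (p0 or not p2)
= (p0 or not p2) and p4 or not p4 and (p0 or not p2)
= p0 or not p2

p0 or not p2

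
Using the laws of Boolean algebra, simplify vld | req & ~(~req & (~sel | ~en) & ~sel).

vld | req & ~(~req & (~sel | ~en) & ~sel)
= vld | req & ~(~req & ~sel)   [absorption]
= vld | req & (req | sel)   [De Morgan]
= vld | req   [absorption]

vld | req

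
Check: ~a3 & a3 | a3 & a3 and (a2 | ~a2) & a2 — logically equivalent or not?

E1: ~a3 & a3 | a3 & a3
    = a3
E2: (a2 | ~a2) & a2
    = a2
These differ: at a2=0, a3=1, E1 = 1 but E2 = 0.

No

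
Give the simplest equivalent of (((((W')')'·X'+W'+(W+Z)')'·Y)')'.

W·Y

(((((W')')'·X'+W'+(W+Z)')'·Y)')'
= (((W'·X'+W'+(W+Z)')'·Y)')'
= (((W'+(W+Z)')'·Y)')'
= ((W·(W+Z)·Y)')'
= W·(W+Z)·Y
= W·Y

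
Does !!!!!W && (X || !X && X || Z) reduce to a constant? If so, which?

no

!!!!!W && (X || !X && X || Z)
= !!!W && (X || !X && X || Z)   (double negation)
= !W && (X || !X && X || Z)   (double negation)
= !W && (X || Z)   (complement / identity)
This depends on W, X, Z, so it is not a constant.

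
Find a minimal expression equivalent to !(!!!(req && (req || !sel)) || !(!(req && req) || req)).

!(!!!(req && (req || !sel)) || !(!(req && req) || req))
= !!(req && (req || !sel)) && (!(req && req) || req)   — De Morgan
= !!(req && (req || !sel)) && (!req || req)   — idempotence
= !!(req && (req || !sel))   — complement / identity
= !!req   — absorption
= req   — double negation

req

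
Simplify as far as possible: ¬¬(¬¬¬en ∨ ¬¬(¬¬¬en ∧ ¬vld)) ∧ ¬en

¬¬(¬¬¬en ∨ ¬¬(¬¬¬en ∧ ¬vld)) ∧ ¬en
= ¬¬(¬¬¬en ∨ ¬¬¬en ∧ ¬vld) ∧ ¬en   — double negation
= ¬¬¬¬¬en ∧ ¬en   — absorption
= ¬¬¬en ∧ ¬en   — double negation
= ¬en ∧ ¬en   — double negation
= ¬en   — idempotence

¬en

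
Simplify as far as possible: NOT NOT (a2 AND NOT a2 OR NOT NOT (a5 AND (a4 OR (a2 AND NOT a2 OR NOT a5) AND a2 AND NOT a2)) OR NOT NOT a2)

NOT NOT (a2 AND NOT a2 OR NOT NOT (a5 AND (a4 OR (a2 AND NOT a2 OR NOT a5) AND a2 AND NOT a2)) OR NOT NOT a2)
= NOT NOT (a2 AND NOT a2 OR NOT NOT (a5 AND (a4 OR a2 AND NOT a2)) OR NOT NOT a2)   (absorption)
= NOT NOT (NOT NOT (a5 AND (a4 OR a2 AND NOT a2)) OR NOT NOT a2)   (complement / identity)
= NOT (NOT (a5 AND (a4 OR a2 AND NOT a2)) AND NOT a2)   (De Morgan)
= a5 AND (a4 OR a2 AND NOT a2) OR a2   (De Morgan)
= a5 AND a4 OR a2   (complement / identity)

a5 AND a4 OR a2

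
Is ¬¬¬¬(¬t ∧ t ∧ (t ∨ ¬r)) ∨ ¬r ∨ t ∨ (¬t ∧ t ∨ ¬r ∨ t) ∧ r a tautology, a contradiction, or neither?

neither

¬¬¬¬(¬t ∧ t ∧ (t ∨ ¬r)) ∨ ¬r ∨ t ∨ (¬t ∧ t ∨ ¬r ∨ t) ∧ r
= ¬¬(¬t ∧ t ∧ (t ∨ ¬r)) ∨ ¬r ∨ t ∨ (¬t ∧ t ∨ ¬r ∨ t) ∧ r
= ¬¬(¬t ∧ t) ∨ ¬r ∨ t ∨ (¬t ∧ t ∨ ¬r ∨ t) ∧ r
= ¬t ∧ t ∨ ¬r ∨ t ∨ (¬t ∧ t ∨ ¬r ∨ t) ∧ r
= ¬t ∧ t ∨ ¬r ∨ t
= ¬r ∨ t
This depends on r, t, so it is not a constant.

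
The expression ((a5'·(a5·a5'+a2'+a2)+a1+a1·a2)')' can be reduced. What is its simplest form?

((a5'·(a5·a5'+a2'+a2)+a1+a1·a2)')'
= a5'·(a5·a5'+a2'+a2)+a1+a1·a2
= a5'·(a2'+a2)+a1+a1·a2
= a5'+a1+a1·a2
= a5'+a1

a5'+a1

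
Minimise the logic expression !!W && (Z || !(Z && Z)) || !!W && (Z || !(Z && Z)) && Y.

!!W && (Z || !(Z && Z)) || !!W && (Z || !(Z && Z)) && Y
= !!W && (Z || !(Z && Z))   — absorption
= !!W && (Z || !Z)   — idempotence
= !!W   — complement / identity
= W   — double negation

W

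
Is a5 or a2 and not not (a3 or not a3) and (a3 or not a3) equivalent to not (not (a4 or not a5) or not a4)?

E1: a5 or a2 and not not (a3 or not a3) and (a3 or not a3)
    = a5 or a2 and (a3 or not a3) and (a3 or not a3)   (double negation)
    = a5 or a2 and (a3 or not a3)   (complement / identity)
    = a5 or a2   (complement / identity)
E2: not (not (a4 or not a5) or not a4)
    = (a4 or not a5) and a4   (De Morgan)
    = a4   (absorption)
These differ: at a2=0, a3=0, a4=0, a5=1, E1 = 1 but E2 = 0.

No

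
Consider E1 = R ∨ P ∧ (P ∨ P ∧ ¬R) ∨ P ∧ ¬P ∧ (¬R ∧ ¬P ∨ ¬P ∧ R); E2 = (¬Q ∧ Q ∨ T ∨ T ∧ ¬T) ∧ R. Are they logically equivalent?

E1: R ∨ P ∧ (P ∨ P ∧ ¬R) ∨ P ∧ ¬P ∧ (¬R ∧ ¬P ∨ ¬P ∧ R)
    = R ∨ P ∧ P ∨ P ∧ ¬P ∧ (¬R ∧ ¬P ∨ ¬P ∧ R)   — absorption
    = R ∨ P ∧ P ∨ P ∧ ¬P ∧ ¬P   — distribution
    = R ∨ P ∧ P ∨ P ∧ ¬P   — idempotence
    = R ∨ P   — distribution
E2: (¬Q ∧ Q ∨ T ∨ T ∧ ¬T) ∧ R
    = (T ∨ T ∧ ¬T) ∧ R   — complement / identity
    = T ∧ R   — complement / identity
These differ: at P=1, Q=0, R=1, T=0, E1 = 1 but E2 = 0.

No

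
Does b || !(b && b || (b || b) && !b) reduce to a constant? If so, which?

b || !(b && b || (b || b) && !b)
= b || !(b && b || b && !b)   — idempotence
= b || !b   — distribution
= true   — complement

yes, True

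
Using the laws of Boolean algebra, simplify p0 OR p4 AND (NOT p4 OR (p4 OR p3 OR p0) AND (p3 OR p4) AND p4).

p0 OR p4 AND (NOT p4 OR (p4 OR p3 OR p0) AND (p3 OR p4) AND p4)
= p0 OR p4 AND (NOT p4 OR (p4 OR (p3 OR p0) AND p3) AND p4)
= p0 OR p4 AND (NOT p4 OR (p4 OR p3) AND p4)
= p0 OR p4 AND (NOT p4 OR p4)
= p0 OR p4

p0 OR p4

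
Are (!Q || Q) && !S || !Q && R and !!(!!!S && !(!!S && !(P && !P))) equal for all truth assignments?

E1: (!Q || Q) && !S || !Q && R
    = !S || !Q && R   [complement / identity]
E2: !!(!!!S && !(!!S && !(P && !P)))
    = !!(!!!S && (!S || P && !P))   [De Morgan]
    = !!(!!!S && !S)   [complement / identity]
    = !!!S && !S   [double negation]
    = !S && !S   [double negation]
    = !S   [idempotence]
These differ: at P=0, Q=0, R=1, S=1, E1 = 1 but E2 = 0.

No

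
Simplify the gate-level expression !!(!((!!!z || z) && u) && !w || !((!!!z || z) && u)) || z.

!!(!((!!!z || z) && u) && !w || !((!!!z || z) && u)) || z
= !!!((!!!z || z) && u) || z
= !((!!!z || z) && u) || z
= !((!z || z) && u) || z
= !u || z

!u || z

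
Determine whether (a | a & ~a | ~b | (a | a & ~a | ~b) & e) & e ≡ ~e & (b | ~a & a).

No

E1: (a | a & ~a | ~b | (a | a & ~a | ~b) & e) & e
    = (a | a & ~a | ~b) & e   (absorption)
    = (a | ~b) & e   (complement / identity)
E2: ~e & (b | ~a & a)
    = ~e & b   (complement / identity)
These differ: at a=1, b=0, e=1, E1 = 1 but E2 = 0.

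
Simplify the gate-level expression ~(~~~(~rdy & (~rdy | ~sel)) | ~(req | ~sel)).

~(~~~(~rdy & (~rdy | ~sel)) | ~(req | ~sel))
= ~(~~~~rdy | ~(req | ~sel))   [absorption]
= ~~~rdy & (req | ~sel)   [De Morgan]
= ~rdy & (req | ~sel)   [double negation]

~rdy & (req | ~sel)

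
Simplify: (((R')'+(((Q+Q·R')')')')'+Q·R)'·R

(((R')'+(((Q+Q·R')')')')'+Q·R)'·R
= (((R')'+(Q+Q·R')')'+Q·R)'·R   (double negation)
= (R'·(Q+Q·R')+Q·R)'·R   (De Morgan)
= (R'·Q+Q·R)'·R   (absorption)
= Q'·R   (distribution)

Q'·R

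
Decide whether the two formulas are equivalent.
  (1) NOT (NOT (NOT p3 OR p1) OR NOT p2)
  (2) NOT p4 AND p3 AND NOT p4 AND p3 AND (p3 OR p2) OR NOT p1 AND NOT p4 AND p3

No

E1: NOT (NOT (NOT p3 OR p1) OR NOT p2)
    = (NOT p3 OR p1) AND p2   — De Morgan
E2: NOT p4 AND p3 AND NOT p4 AND p3 AND (p3 OR p2) OR NOT p1 AND NOT p4 AND p3
    = (NOT p4 AND p3 AND (p3 OR p2) OR NOT p1) AND NOT p4 AND p3   — distribution
    = (NOT p4 AND p3 OR NOT p1) AND NOT p4 AND p3   — absorption
    = NOT p4 AND p3   — absorption
These differ: at p1=1, p2=1, p3=0, p4=0, E1 = 1 but E2 = 0.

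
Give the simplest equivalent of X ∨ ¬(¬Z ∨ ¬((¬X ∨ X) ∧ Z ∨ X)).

X ∨ Z

X ∨ ¬(¬Z ∨ ¬((¬X ∨ X) ∧ Z ∨ X))
= X ∨ Z ∧ ((¬X ∨ X) ∧ Z ∨ X)   — De Morgan
= X ∨ Z ∧ (Z ∨ X)   — complement / identity
= X ∨ Z   — absorption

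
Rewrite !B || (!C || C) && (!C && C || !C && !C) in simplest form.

!B || !C

!B || (!C || C) && (!C && C || !C && !C)
= !B || (!C || C) && !C   [distribution]
= !B || !C   [complement / identity]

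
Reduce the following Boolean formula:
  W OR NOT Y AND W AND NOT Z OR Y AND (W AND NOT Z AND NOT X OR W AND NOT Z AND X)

W

W OR NOT Y AND W AND NOT Z OR Y AND (W AND NOT Z AND NOT X OR W AND NOT Z AND X)
= W OR NOT Y AND W AND NOT Z OR Y AND W AND NOT Z
= W OR W AND NOT Z
= W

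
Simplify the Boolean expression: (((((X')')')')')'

X

(((((X')')')')')'
= (((X')')')'   — double negation
= (X')'   — double negation
= X   — double negation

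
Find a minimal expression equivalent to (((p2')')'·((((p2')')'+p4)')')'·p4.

p2·p4

(((p2')')'·((((p2')')'+p4)')')'·p4
= (((p2')')'·(((p2')')'+p4))'·p4
= (((p2')')')'·p4
= (p2')'·p4
= p2·p4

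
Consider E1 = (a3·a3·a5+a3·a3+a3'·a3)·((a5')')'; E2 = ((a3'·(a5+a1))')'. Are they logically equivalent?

E1: (a3·a3·a5+a3·a3+a3'·a3)·((a5')')'
    = (a3·a3+a3'·a3)·((a5')')'   (absorption)
    = a3·((a5')')'   (distribution)
    = a3·a5'   (double negation)
E2: ((a3'·(a5+a1))')'
    = a3'·(a5+a1)   (double negation)
These differ: at a1=1, a3=0, a5=1, E1 = 0 but E2 = 1.

No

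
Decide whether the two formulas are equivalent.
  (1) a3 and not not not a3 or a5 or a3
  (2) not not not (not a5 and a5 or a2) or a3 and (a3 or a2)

No

E1: a3 and not not not a3 or a5 or a3
    = a3 and not a3 or a5 or a3   [double negation]
    = a5 or a3   [complement / identity]
E2: not not not (not a5 and a5 or a2) or a3 and (a3 or a2)
    = not not not a2 or a3 and (a3 or a2)   [complement / identity]
    = not a2 or a3 and (a3 or a2)   [double negation]
    = not a2 or a3   [absorption]
These differ: at a2=1, a3=0, a5=1, E1 = 1 but E2 = 0.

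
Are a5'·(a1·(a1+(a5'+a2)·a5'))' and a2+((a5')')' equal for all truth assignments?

E1: a5'·(a1·(a1+(a5'+a2)·a5'))'
    = a5'·(a1·(a1+a5'))'   [absorption]
    = a5'·a1'   [absorption]
E2: a2+((a5')')'
    = a2+a5'   [double negation]
These differ: at a1=1, a2=1, a5=0, E1 = 0 but E2 = 1.

No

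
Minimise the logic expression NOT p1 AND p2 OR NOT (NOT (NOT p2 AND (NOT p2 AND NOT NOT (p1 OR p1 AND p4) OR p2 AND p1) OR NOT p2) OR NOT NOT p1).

NOT p1

NOT p1 AND p2 OR NOT (NOT (NOT p2 AND (NOT p2 AND NOT NOT (p1 OR p1 AND p4) OR p2 AND p1) OR NOT p2) OR NOT NOT p1)
= NOT p1 AND p2 OR (NOT p2 AND (NOT p2 AND NOT NOT (p1 OR p1 AND p4) OR p2 AND p1) OR NOT p2) AND NOT p1   (De Morgan)
= NOT p1 AND p2 OR (NOT p2 AND (NOT p2 AND NOT NOT p1 OR p2 AND p1) OR NOT p2) AND NOT p1   (absorption)
= NOT p1 AND p2 OR (NOT p2 AND (NOT p2 AND p1 OR p2 AND p1) OR NOT p2) AND NOT p1   (double negation)
= NOT p1 AND p2 OR (NOT p2 AND p1 OR NOT p2) AND NOT p1   (distribution)
= NOT p1 AND p2 OR NOT p2 AND NOT p1   (absorption)
= NOT p1   (distribution)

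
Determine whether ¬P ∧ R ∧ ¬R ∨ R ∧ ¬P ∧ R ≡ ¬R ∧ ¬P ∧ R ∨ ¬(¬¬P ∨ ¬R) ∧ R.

Yes

E1: ¬P ∧ R ∧ ¬R ∨ R ∧ ¬P ∧ R
    = ¬P ∧ R   — distribution
E2: ¬R ∧ ¬P ∧ R ∨ ¬(¬¬P ∨ ¬R) ∧ R
    = ¬R ∧ ¬P ∧ R ∨ ¬P ∧ R ∧ R   — De Morgan
    = ¬P ∧ R   — distribution
Both reduce to ¬P ∧ R, so they are equivalent.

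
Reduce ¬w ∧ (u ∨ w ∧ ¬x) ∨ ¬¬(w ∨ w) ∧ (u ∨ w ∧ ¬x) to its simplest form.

¬w ∧ (u ∨ w ∧ ¬x) ∨ ¬¬(w ∨ w) ∧ (u ∨ w ∧ ¬x)
= ¬w ∧ (u ∨ w ∧ ¬x) ∨ ¬¬w ∧ (u ∨ w ∧ ¬x)
= ¬w ∧ (u ∨ w ∧ ¬x) ∨ w ∧ (u ∨ w ∧ ¬x)
= u ∨ w ∧ ¬x

u ∨ w ∧ ¬x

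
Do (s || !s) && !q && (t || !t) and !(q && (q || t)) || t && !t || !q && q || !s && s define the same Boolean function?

Yes

E1: (s || !s) && !q && (t || !t)
    = (s || !s) && !q   [complement / identity]
    = !q   [complement / identity]
E2: !(q && (q || t)) || t && !t || !q && q || !s && s
    = !q || t && !t || !q && q || !s && s   [absorption]
    = !q || !q && q || !s && s   [complement / identity]
    = !q || !s && s   [complement / identity]
    = !q   [complement / identity]
Both reduce to !q, so they are equivalent.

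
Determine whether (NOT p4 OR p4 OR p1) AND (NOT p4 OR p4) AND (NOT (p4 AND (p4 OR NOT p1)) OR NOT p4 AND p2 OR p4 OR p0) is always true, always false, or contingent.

always true

(NOT p4 OR p4 OR p1) AND (NOT p4 OR p4) AND (NOT (p4 AND (p4 OR NOT p1)) OR NOT p4 AND p2 OR p4 OR p0)
= (NOT p4 OR p4) AND (NOT (p4 AND (p4 OR NOT p1)) OR NOT p4 AND p2 OR p4 OR p0)   (absorption)
= (NOT p4 OR p4) AND (NOT p4 OR NOT p4 AND p2 OR p4 OR p0)   (absorption)
= (NOT p4 OR p4) AND (NOT p4 OR p4 OR p0)   (absorption)
= NOT p4 OR p4   (absorption)
= TRUE   (complement)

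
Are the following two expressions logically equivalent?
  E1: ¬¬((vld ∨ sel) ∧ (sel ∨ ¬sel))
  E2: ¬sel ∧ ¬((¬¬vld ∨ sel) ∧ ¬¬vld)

E1: ¬¬((vld ∨ sel) ∧ (sel ∨ ¬sel))
    = ¬¬(vld ∨ sel)   [complement / identity]
    = vld ∨ sel   [double negation]
E2: ¬sel ∧ ¬((¬¬vld ∨ sel) ∧ ¬¬vld)
    = ¬sel ∧ ¬¬¬vld   [absorption]
    = ¬sel ∧ ¬vld   [double negation]
These differ: at sel=1, vld=0, E1 = 1 but E2 = 0.

No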